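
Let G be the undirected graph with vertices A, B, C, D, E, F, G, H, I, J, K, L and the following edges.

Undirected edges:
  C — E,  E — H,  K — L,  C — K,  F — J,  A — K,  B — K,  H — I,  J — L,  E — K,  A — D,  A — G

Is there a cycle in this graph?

DFS, tracking each vertex's parent; an edge to a visited non-parent vertex closes a cycle.
Start from B:
visit B (parent –)
  visit K (parent B)
    visit A (parent K)
      visit D (parent A)
        D–A: parent, skip
      A–K: parent, skip
      visit G (parent A)
        G–A: parent, skip
    visit L (parent K)
      visit J (parent L)
        J–L: parent, skip
        visit F (parent J)
          F–J: parent, skip
      L–K: parent, skip
    visit C (parent K)
      C–K: parent, skip
      visit E (parent C)
        E–C: parent, skip
        E–K: K visited and ≠ parent → cycle
Cycle: K – C – E – K.

Yes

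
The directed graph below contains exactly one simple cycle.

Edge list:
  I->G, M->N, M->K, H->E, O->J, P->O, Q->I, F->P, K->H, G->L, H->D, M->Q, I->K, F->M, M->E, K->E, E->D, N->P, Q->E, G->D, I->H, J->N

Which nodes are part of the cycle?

DFS with gray/black marking from P:
P gray
  O gray
    J gray
      N gray
        N→P: P is gray → back edge
Back edge closes the cycle P → O → J → N → P; its vertices are {J, N, O, P}.

J, N, O, P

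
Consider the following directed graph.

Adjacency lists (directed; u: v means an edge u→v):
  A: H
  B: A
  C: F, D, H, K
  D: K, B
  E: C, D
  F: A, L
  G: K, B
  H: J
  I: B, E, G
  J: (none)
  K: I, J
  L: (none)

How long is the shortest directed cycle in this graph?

3

For each vertex v, BFS finds the shortest path from v back to v.
The shortest such closed walk is K → I → G → K, length 3.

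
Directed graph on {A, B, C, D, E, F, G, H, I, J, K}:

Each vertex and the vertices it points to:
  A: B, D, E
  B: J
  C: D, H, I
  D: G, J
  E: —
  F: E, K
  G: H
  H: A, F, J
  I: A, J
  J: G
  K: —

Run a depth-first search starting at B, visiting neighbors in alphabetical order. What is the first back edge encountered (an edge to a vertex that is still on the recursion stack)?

A->B

DFS from B (visiting neighbors in alphabetical order); mark gray on enter, black on exit:
B gray
  J gray
    G gray
      H gray
        A gray
          A→B: B is gray → back edge
First back edge: A → B.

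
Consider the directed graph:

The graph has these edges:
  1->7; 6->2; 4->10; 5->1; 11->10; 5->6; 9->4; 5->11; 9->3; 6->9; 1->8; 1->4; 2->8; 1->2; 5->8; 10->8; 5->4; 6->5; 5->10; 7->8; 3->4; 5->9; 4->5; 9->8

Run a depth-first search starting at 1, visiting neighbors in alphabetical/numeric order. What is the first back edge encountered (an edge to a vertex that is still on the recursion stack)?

5→1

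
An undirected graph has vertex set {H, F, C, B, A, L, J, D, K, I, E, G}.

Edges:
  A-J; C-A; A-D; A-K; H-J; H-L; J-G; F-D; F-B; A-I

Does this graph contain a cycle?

No

DFS, tracking each vertex's parent; an edge to a visited non-parent vertex closes a cycle.
Start from A:
visit A (parent –)
  visit I (parent A)
    I–A: parent, skip
  visit D (parent A)
    D–A: parent, skip
    visit F (parent D)
      visit B (parent F)
        B–F: parent, skip
      F–D: parent, skip
  visit C (parent A)
    C–A: parent, skip
  visit K (parent A)
    K–A: parent, skip
  visit J (parent A)
    J–A: parent, skip
    visit G (parent J)
      G–J: parent, skip
    visit H (parent J)
      visit L (parent H)
        L–H: parent, skip
      H–J: parent, skip
visit E (parent –)
No non-parent visited neighbor found — the graph is a forest.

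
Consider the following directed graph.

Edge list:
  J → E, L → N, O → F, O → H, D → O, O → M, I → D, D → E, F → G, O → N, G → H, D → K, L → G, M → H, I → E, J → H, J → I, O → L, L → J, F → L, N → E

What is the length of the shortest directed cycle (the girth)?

5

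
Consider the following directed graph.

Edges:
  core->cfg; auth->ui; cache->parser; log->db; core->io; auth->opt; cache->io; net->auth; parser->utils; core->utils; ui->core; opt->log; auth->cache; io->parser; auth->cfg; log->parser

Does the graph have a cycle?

DFS with white/gray/black marking, starting from io:
io gray
  parser gray
    utils gray
    utils black
  parser black
io black
opt gray
  log gray
    db gray
    db black
    log→parser: parser black — skip
  log black
opt black
net gray
  auth gray
    auth→opt: opt black — skip
    ui gray
      core gray
        core→utils: utils black — skip
        core→io: io black — skip
        cfg gray
        cfg black
      core black
    ui black
    auth→cfg: cfg black — skip
    cache gray
      cache→parser: parser black — skip
      cache→io: io black — skip
    cache black
  auth black
net black
Every edge goes to a white or black vertex — no back edge, so the graph is acyclic.

No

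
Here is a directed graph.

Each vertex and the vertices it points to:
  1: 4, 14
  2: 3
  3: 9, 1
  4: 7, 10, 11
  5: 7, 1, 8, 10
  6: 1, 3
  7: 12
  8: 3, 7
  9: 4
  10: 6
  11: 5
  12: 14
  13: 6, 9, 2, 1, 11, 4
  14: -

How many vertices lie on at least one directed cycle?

A vertex is on a directed cycle iff it belongs to a strongly connected component of size ≥ 2 (or has a self-loop).
The vertices on cycles are {1, 3, 4, 5, 6, 8, 9, 10, 11} — 9 in total.

9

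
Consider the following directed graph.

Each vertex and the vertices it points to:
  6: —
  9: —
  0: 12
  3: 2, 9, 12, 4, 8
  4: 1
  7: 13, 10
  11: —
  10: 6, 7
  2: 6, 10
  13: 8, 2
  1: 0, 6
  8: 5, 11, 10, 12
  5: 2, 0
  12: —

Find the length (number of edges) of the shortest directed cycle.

2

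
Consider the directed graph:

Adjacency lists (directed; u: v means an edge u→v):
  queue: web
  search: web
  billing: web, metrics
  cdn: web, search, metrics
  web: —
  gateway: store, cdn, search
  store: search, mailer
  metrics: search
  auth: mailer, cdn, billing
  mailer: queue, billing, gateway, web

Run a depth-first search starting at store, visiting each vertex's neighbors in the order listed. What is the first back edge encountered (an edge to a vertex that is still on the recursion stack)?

gateway→store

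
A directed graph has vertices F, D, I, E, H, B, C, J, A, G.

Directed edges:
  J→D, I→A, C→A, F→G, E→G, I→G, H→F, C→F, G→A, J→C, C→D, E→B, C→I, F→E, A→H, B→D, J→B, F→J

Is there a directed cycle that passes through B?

No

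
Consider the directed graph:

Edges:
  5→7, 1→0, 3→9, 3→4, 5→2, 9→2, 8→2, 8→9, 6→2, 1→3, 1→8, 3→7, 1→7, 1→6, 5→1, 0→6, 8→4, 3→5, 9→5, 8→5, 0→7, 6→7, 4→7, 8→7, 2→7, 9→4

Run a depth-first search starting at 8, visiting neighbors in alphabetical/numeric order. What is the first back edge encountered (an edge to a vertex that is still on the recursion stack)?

3->5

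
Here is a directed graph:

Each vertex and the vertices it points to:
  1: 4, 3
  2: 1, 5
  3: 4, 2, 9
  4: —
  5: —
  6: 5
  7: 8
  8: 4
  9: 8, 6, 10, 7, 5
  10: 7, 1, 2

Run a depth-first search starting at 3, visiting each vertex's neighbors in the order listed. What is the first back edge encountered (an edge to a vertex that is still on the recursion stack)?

DFS from 3 (visiting each vertex's neighbors in the order listed); mark gray on enter, black on exit:
3 gray
  4 gray
  4 black
  2 gray
    1 gray
      1→4: 4 black — skip
      1→3: 3 is gray → back edge
First back edge: 1 → 3.

1->3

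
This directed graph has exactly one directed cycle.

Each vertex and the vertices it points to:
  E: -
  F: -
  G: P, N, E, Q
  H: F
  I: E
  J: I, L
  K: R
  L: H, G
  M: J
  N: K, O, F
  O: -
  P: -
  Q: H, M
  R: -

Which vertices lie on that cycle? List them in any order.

G, J, L, M, Q

DFS with gray/black marking from G:
G gray
  P gray
  P black
  N gray
    K gray
      R gray
      R black
    K black
    O gray
    O black
    F gray
    F black
  N black
  E gray
  E black
  Q gray
    H gray
      H→F: F black — skip
    H black
    M gray
      J gray
        I gray
          I→E: E black — skip
        I black
        L gray
          L→H: H black — skip
          L→G: G is gray → back edge
Back edge closes the cycle G → Q → M → J → L → G; its vertices are {G, J, L, M, Q}.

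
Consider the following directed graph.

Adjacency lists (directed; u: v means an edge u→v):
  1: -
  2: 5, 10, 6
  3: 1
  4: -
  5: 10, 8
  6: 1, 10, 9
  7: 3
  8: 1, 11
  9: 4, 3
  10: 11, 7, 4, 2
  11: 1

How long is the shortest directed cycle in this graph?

2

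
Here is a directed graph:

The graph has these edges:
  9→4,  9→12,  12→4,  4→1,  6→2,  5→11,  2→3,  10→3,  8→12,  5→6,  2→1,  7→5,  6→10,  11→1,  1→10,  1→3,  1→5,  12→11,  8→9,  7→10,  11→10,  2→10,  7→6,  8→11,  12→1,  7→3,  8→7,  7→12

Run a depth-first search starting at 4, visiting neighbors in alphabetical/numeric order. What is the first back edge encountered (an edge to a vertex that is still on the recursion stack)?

DFS from 4 (visiting neighbors in alphabetical/numeric order); mark gray on enter, black on exit:
4 gray
  1 gray
    3 gray
    3 black
    5 gray
      6 gray
        2 gray
          2→1: 1 is gray → back edge
First back edge: 2 → 1.

2->1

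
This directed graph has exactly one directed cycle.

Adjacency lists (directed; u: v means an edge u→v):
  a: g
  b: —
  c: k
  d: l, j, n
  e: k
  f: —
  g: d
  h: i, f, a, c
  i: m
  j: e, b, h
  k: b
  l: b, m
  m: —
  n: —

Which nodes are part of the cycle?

DFS with gray/black marking from d:
d gray
  l gray
    b gray
    b black
    m gray
    m black
  l black
  j gray
    e gray
      k gray
        k→b: b black — skip
      k black
    e black
    j→b: b black — skip
    h gray
      i gray
        i→m: m black — skip
      i black
      f gray
      f black
      a gray
        g gray
          g→d: d is gray → back edge
Back edge closes the cycle d → j → h → a → g → d; its vertices are {a, d, g, h, j}.

a, d, g, h, j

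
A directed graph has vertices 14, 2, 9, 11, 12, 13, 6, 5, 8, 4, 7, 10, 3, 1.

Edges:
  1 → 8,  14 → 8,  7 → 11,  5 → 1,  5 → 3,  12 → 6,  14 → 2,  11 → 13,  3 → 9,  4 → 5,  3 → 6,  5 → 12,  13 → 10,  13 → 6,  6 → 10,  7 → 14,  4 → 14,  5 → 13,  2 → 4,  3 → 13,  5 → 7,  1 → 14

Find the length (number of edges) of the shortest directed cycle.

3

For each vertex v, BFS finds the shortest path from v back to v.
The shortest such closed walk is 4 → 14 → 2 → 4, length 3.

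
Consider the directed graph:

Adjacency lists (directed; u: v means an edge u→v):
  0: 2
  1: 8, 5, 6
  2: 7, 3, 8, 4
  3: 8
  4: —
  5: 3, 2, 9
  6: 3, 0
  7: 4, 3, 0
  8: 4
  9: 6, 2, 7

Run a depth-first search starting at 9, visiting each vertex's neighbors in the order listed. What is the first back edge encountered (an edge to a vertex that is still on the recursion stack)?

7->0

DFS from 9 (visiting each vertex's neighbors in the order listed); mark gray on enter, black on exit:
9 gray
  6 gray
    3 gray
      8 gray
        4 gray
        4 black
      8 black
    3 black
    0 gray
      2 gray
        7 gray
          7→4: 4 black — skip
          7→3: 3 black — skip
          7→0: 0 is gray → back edge
First back edge: 7 → 0.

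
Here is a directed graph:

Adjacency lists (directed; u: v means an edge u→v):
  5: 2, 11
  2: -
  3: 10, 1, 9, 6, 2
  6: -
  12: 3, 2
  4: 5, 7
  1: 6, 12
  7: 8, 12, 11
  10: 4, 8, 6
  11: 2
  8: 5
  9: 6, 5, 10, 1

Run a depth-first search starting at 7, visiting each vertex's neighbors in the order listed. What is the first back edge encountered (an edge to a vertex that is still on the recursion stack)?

4→7

DFS from 7 (visiting each vertex's neighbors in the order listed); mark gray on enter, black on exit:
7 gray
  8 gray
    5 gray
      2 gray
      2 black
      11 gray
        11→2: 2 black — skip
      11 black
    5 black
  8 black
  12 gray
    3 gray
      10 gray
        4 gray
          4→5: 5 black — skip
          4→7: 7 is gray → back edge
First back edge: 4 → 7.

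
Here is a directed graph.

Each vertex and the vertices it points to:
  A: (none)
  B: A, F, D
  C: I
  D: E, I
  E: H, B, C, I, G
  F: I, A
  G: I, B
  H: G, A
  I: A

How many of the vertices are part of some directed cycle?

5

A vertex is on a directed cycle iff it belongs to a strongly connected component of size ≥ 2 (or has a self-loop).
The vertices on cycles are {B, D, E, G, H} — 5 in total.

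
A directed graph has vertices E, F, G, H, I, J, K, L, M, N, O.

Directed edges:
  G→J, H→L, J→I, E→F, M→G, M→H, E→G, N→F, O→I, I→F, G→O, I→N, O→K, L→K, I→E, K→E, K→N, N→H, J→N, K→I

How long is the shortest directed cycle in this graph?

For each vertex v, BFS finds the shortest path from v back to v.
The shortest such closed walk is G → J → I → E → G, length 4.

4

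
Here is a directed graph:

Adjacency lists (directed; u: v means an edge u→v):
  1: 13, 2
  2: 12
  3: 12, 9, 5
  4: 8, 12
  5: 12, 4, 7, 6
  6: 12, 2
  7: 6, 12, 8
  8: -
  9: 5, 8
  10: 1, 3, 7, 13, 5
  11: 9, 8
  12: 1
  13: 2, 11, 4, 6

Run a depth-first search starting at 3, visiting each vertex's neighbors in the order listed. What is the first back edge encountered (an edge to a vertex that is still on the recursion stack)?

2→12

DFS from 3 (visiting each vertex's neighbors in the order listed); mark gray on enter, black on exit:
3 gray
  12 gray
    1 gray
      13 gray
        2 gray
          2→12: 12 is gray → back edge
First back edge: 2 → 12.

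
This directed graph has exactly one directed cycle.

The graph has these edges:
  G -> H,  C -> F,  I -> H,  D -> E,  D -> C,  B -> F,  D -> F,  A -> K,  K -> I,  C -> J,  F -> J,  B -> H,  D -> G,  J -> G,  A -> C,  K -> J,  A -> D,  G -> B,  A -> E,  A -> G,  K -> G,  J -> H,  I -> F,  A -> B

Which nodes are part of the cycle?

B, F, G, J

DFS with gray/black marking from G:
G gray
  H gray
  H black
  B gray
    B→H: H black — skip
    F gray
      J gray
        J→G: G is gray → back edge
Back edge closes the cycle G → B → F → J → G; its vertices are {B, F, G, J}.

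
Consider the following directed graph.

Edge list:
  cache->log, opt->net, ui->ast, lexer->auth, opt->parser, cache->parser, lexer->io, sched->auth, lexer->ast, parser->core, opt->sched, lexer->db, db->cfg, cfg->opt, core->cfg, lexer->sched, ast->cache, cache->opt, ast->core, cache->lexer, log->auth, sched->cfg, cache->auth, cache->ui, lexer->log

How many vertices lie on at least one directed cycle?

9

A vertex is on a directed cycle iff it belongs to a strongly connected component of size ≥ 2 (or has a self-loop).
The vertices on cycles are {ui, ast, cfg, opt, core, cache, lexer, sched, parser} — 9 in total.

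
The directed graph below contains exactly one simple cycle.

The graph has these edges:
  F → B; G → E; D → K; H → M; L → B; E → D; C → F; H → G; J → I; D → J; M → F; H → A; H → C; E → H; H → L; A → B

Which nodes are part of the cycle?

E, G, H

DFS with gray/black marking from E:
E gray
  D gray
    J gray
      I gray
      I black
    J black
    K gray
    K black
  D black
  H gray
    G gray
      G→E: E is gray → back edge
Back edge closes the cycle E → H → G → E; its vertices are {E, G, H}.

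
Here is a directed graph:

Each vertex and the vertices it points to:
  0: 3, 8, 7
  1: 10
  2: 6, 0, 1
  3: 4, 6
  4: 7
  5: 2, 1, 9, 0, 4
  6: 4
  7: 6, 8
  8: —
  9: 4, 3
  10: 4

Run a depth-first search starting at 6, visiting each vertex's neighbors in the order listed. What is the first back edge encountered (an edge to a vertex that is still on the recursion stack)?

7→6

DFS from 6 (visiting each vertex's neighbors in the order listed); mark gray on enter, black on exit:
6 gray
  4 gray
    7 gray
      7→6: 6 is gray → back edge
First back edge: 7 → 6.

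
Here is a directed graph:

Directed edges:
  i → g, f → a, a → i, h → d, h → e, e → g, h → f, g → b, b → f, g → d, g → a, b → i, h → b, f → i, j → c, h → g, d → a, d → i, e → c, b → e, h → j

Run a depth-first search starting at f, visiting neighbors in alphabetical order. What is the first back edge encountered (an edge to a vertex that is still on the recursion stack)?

DFS from f (visiting neighbors in alphabetical order); mark gray on enter, black on exit:
f gray
  a gray
    i gray
      g gray
        g→a: a is gray → back edge
First back edge: g → a.

g→a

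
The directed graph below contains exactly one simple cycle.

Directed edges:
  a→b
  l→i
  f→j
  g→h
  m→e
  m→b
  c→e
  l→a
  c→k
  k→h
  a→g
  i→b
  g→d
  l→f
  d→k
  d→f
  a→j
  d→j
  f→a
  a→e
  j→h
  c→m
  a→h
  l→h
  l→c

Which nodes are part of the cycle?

DFS with gray/black marking from a:
a gray
  e gray
  e black
  b gray
  b black
  h gray
  h black
  j gray
    j→h: h black — skip
  j black
  g gray
    d gray
      d→j: j black — skip
      f gray
        f→a: a is gray → back edge
Back edge closes the cycle a → g → d → f → a; its vertices are {a, d, f, g}.

a, d, f, g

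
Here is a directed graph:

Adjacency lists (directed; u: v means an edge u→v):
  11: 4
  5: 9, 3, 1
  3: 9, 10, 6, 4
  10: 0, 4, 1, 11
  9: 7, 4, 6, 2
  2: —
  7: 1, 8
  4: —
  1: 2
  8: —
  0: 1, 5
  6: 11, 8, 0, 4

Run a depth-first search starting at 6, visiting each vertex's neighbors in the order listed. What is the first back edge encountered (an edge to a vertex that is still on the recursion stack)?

DFS from 6 (visiting each vertex's neighbors in the order listed); mark gray on enter, black on exit:
6 gray
  11 gray
    4 gray
    4 black
  11 black
  8 gray
  8 black
  0 gray
    1 gray
      2 gray
      2 black
    1 black
    5 gray
      9 gray
        7 gray
          7→1: 1 black — skip
          7→8: 8 black — skip
        7 black
        9→4: 4 black — skip
        9→6: 6 is gray → back edge
First back edge: 9 → 6.

9->6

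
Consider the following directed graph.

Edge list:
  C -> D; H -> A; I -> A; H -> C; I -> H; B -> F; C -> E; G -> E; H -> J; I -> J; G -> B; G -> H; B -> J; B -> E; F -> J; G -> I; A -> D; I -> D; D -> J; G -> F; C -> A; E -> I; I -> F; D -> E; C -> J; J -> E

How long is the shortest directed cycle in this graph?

For each vertex v, BFS finds the shortest path from v back to v.
The shortest such closed walk is I → J → E → I, length 3.

3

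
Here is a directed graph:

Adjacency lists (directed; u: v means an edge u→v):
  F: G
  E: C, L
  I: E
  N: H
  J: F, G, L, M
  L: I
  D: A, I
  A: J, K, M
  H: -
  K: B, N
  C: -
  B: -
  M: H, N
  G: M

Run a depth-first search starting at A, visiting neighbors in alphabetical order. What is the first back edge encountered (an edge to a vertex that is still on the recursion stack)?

DFS from A (visiting neighbors in alphabetical order); mark gray on enter, black on exit:
A gray
  J gray
    F gray
      G gray
        M gray
          H gray
          H black
          N gray
            N→H: H black — skip
          N black
        M black
      G black
    F black
    J→G: G black — skip
    L gray
      I gray
        E gray
          C gray
          C black
          E→L: L is gray → back edge
First back edge: E → L.

E->L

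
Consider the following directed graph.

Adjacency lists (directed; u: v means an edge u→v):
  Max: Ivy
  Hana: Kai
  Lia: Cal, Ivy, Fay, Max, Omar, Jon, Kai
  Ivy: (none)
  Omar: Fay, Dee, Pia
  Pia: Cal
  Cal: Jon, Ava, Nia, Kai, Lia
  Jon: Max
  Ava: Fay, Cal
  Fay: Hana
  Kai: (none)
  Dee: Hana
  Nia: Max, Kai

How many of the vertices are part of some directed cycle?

5

A vertex is on a directed cycle iff it belongs to a strongly connected component of size ≥ 2 (or has a self-loop).
The vertices on cycles are {Ava, Cal, Lia, Pia, Omar} — 5 in total.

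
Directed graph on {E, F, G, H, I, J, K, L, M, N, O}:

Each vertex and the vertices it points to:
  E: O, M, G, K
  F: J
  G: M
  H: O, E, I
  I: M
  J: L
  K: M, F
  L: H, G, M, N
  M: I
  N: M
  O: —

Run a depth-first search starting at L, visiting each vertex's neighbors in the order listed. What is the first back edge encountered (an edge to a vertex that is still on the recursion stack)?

DFS from L (visiting each vertex's neighbors in the order listed); mark gray on enter, black on exit:
L gray
  H gray
    O gray
    O black
    E gray
      E→O: O black — skip
      M gray
        I gray
          I→M: M is gray → back edge
First back edge: I → M.

I→M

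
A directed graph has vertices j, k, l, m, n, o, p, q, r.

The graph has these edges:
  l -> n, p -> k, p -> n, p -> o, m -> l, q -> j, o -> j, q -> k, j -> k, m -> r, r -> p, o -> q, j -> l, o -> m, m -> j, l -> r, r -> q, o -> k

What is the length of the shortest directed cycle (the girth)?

For each vertex v, BFS finds the shortest path from v back to v.
The shortest such closed walk is m → r → p → o → m, length 4.

4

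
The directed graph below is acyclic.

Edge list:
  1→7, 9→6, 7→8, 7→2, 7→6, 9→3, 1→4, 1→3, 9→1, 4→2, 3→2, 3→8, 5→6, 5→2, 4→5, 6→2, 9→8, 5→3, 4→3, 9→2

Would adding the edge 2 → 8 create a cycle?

Adding 2→8 creates a cycle iff 8 can already reach 2.
Explore from 8: no path reaches 2. The graph stays acyclic.

No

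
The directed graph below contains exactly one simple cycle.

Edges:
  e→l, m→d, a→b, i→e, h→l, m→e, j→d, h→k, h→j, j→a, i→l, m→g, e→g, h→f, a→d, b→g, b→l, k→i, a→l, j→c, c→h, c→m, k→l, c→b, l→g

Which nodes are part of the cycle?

c, h, j

DFS with gray/black marking from c:
c gray
  b gray
    l gray
      g gray
      g black
    l black
    b→g: g black — skip
  b black
  m gray
    d gray
    d black
    e gray
      e→g: g black — skip
      e→l: l black — skip
    e black
    m→g: g black — skip
  m black
  h gray
    k gray
      k→l: l black — skip
      i gray
        i→e: e black — skip
        i→l: l black — skip
      i black
    k black
    h→l: l black — skip
    f gray
    f black
    j gray
      j→d: d black — skip
      a gray
        a→d: d black — skip
        a→l: l black — skip
        a→b: b black — skip
      a black
      j→c: c is gray → back edge
Back edge closes the cycle c → h → j → c; its vertices are {c, h, j}.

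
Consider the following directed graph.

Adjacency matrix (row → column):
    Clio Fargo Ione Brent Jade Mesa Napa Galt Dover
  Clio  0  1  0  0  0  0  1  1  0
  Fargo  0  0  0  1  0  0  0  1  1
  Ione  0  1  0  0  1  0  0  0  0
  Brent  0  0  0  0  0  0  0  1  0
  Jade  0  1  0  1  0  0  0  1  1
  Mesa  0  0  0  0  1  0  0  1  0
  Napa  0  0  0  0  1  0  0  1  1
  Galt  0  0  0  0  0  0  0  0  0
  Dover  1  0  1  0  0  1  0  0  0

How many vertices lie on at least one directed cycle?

7

A vertex is on a directed cycle iff it belongs to a strongly connected component of size ≥ 2 (or has a self-loop).
The vertices on cycles are {Clio, Ione, Jade, Mesa, Napa, Dover, Fargo} — 7 in total.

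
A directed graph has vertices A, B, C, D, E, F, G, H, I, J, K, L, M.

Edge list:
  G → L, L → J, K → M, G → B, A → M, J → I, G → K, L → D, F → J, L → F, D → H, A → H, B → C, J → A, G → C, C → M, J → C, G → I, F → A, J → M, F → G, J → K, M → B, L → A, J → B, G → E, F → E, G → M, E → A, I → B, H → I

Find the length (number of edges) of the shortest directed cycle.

3

For each vertex v, BFS finds the shortest path from v back to v.
The shortest such closed walk is F → G → L → F, length 3.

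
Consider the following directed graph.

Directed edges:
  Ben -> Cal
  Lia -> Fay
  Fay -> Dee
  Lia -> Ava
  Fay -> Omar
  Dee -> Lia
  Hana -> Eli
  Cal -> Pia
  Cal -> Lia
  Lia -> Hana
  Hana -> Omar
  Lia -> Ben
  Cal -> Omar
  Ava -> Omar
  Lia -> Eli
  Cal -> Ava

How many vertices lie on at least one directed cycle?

5

A vertex is on a directed cycle iff it belongs to a strongly connected component of size ≥ 2 (or has a self-loop).
The vertices on cycles are {Ben, Cal, Dee, Fay, Lia} — 5 in total.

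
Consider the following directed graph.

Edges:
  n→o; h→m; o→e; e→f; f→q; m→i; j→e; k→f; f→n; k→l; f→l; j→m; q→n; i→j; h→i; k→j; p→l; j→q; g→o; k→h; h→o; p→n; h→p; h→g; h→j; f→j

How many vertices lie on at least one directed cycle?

8

A vertex is on a directed cycle iff it belongs to a strongly connected component of size ≥ 2 (or has a self-loop).
The vertices on cycles are {e, f, i, j, m, n, o, q} — 8 in total.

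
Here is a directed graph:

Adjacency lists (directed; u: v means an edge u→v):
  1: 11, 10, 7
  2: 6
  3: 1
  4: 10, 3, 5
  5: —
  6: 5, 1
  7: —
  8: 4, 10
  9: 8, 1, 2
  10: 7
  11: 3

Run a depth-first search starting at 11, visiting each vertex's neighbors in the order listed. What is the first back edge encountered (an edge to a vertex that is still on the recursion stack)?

1→11

DFS from 11 (visiting each vertex's neighbors in the order listed); mark gray on enter, black on exit:
11 gray
  3 gray
    1 gray
      1→11: 11 is gray → back edge
First back edge: 1 → 11.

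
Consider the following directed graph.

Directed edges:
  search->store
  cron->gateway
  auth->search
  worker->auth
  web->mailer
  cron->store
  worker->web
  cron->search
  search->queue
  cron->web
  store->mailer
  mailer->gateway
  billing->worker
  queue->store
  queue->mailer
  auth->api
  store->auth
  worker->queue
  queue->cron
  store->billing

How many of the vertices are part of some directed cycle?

7

A vertex is on a directed cycle iff it belongs to a strongly connected component of size ≥ 2 (or has a self-loop).
The vertices on cycles are {auth, cron, queue, store, search, worker, billing} — 7 in total.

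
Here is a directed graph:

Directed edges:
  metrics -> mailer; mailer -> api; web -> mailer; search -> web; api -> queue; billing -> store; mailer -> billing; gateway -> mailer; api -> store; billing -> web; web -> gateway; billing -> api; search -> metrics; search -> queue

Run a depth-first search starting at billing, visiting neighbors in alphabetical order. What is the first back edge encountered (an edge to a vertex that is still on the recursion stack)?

mailer→billing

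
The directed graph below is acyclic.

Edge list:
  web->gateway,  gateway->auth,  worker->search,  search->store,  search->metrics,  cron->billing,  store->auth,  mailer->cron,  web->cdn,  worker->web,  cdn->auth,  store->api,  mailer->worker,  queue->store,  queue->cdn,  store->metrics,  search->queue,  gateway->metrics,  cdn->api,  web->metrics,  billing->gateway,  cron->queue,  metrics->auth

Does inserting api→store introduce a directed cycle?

Adding api→store creates a cycle iff store can already reach api.
Path from store: store → api.
So store → … → api → store is a cycle.

Yes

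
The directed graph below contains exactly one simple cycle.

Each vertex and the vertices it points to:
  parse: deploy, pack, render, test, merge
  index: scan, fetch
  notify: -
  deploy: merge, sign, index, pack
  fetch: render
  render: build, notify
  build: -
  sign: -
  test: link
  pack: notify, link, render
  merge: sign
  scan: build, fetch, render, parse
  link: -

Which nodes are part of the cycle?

scan, index, parse, deploy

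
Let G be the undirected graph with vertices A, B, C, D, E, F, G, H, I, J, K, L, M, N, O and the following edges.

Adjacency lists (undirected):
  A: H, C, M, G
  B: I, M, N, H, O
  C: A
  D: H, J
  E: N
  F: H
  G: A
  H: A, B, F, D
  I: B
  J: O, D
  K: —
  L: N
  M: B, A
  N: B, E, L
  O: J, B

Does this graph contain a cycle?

Yes

DFS, tracking each vertex's parent; an edge to a visited non-parent vertex closes a cycle.
Start from A:
visit A (parent –)
  visit H (parent A)
    H–A: parent, skip
    visit B (parent H)
      visit I (parent B)
        I–B: parent, skip
      visit M (parent B)
        M–B: parent, skip
        M–A: A visited and ≠ parent → cycle
Cycle: A – H – B – M – A.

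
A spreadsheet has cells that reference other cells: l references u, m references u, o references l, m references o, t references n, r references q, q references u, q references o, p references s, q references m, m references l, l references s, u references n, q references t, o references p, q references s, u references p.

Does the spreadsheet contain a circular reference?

DFS with white/gray/black marking, starting from o:
o gray
  p gray
    s gray
    s black
  p black
  l gray
    u gray
      n gray
      n black
      u→p: p black — skip
    u black
    l→s: s black — skip
  l black
o black
q gray
  q→s: s black — skip
  t gray
    t→n: n black — skip
  t black
  q→o: o black — skip
  q→u: u black — skip
  m gray
    m→l: l black — skip
    m→o: o black — skip
    m→u: u black — skip
  m black
q black
r gray
  r→q: q black — skip
r black
Every edge goes to a white or black vertex — no back edge, so the graph is acyclic.

No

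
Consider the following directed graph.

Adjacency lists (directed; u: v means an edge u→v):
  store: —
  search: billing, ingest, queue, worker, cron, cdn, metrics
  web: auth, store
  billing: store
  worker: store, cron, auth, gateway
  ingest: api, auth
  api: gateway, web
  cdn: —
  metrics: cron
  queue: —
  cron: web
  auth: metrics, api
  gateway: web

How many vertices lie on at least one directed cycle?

A vertex is on a directed cycle iff it belongs to a strongly connected component of size ≥ 2 (or has a self-loop).
The vertices on cycles are {api, web, auth, cron, gateway, metrics} — 6 in total.

6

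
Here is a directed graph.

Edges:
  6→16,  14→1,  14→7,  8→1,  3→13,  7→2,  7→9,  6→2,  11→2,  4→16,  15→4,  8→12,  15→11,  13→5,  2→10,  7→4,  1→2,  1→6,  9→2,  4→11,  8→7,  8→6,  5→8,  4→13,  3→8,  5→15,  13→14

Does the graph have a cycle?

DFS with white/gray/black marking, starting from 14:
14 gray
  7 gray
    2 gray
      10 gray
      10 black
    2 black
    4 gray
      16 gray
      16 black
      13 gray
        5 gray
          8 gray
            1 gray
              6 gray
                6→16: 16 black — skip
                6→2: 2 black — skip
              6 black
              1→2: 2 black — skip
            1 black
            12 gray
            12 black
            8→7: 7 is gray → back edge
Back edge found, so a cycle exists: 7 → 4 → 13 → 5 → 8 → 7.

Yes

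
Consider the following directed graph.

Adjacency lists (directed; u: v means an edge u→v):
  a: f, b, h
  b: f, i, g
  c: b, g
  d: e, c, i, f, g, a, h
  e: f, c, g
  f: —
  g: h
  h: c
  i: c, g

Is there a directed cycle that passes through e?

No

e lies on a cycle iff there is a path from e back to itself.
Exploring from e, it never reaches itself; equivalently, its strongly connected component is a singleton.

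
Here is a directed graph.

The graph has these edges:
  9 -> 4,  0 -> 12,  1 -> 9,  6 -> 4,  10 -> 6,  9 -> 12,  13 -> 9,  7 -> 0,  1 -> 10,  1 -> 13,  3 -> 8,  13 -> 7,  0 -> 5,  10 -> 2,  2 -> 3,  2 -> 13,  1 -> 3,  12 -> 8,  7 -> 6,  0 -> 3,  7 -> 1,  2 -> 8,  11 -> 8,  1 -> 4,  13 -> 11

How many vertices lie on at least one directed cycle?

5

A vertex is on a directed cycle iff it belongs to a strongly connected component of size ≥ 2 (or has a self-loop).
The vertices on cycles are {1, 2, 7, 10, 13} — 5 in total.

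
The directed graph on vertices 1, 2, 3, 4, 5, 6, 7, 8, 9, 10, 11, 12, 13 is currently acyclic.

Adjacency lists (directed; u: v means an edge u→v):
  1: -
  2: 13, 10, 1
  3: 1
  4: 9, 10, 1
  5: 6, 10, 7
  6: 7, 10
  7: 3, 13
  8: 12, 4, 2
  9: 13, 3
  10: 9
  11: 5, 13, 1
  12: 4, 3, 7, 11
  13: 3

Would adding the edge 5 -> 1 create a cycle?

No

Adding 5→1 creates a cycle iff 1 can already reach 5.
Explore from 1: no path reaches 5. The graph stays acyclic.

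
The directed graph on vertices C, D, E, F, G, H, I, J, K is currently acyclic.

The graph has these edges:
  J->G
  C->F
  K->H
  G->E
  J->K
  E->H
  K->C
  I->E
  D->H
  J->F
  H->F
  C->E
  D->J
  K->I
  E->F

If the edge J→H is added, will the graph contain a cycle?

No

Adding J→H creates a cycle iff H can already reach J.
Explore from H: no path reaches J. The graph stays acyclic.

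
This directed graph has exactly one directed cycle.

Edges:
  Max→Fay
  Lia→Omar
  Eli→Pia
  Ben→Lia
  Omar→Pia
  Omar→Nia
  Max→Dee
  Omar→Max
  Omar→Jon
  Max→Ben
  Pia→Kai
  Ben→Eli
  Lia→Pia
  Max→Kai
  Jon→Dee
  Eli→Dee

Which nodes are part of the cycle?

DFS with gray/black marking from Omar:
Omar gray
  Nia gray
  Nia black
  Jon gray
    Dee gray
    Dee black
  Jon black
  Max gray
    Fay gray
    Fay black
    Max→Dee: Dee black — skip
    Ben gray
      Eli gray
        Eli→Dee: Dee black — skip
        Pia gray
          Kai gray
          Kai black
        Pia black
      Eli black
      Lia gray
        Lia→Omar: Omar is gray → back edge
Back edge closes the cycle Omar → Max → Ben → Lia → Omar; its vertices are {Ben, Lia, Max, Omar}.

Ben, Lia, Max, Omar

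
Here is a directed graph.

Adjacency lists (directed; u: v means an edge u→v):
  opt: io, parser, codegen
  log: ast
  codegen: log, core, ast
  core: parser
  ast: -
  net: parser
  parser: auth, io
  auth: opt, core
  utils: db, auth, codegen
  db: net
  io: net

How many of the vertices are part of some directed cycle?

A vertex is on a directed cycle iff it belongs to a strongly connected component of size ≥ 2 (or has a self-loop).
The vertices on cycles are {io, net, opt, auth, core, parser, codegen} — 7 in total.

7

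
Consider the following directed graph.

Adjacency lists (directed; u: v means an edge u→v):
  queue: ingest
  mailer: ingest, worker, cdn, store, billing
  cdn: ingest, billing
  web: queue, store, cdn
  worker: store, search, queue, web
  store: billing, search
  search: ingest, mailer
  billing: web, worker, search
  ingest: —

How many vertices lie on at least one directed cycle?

A vertex is on a directed cycle iff it belongs to a strongly connected component of size ≥ 2 (or has a self-loop).
The vertices on cycles are {cdn, web, store, mailer, search, worker, billing} — 7 in total.

7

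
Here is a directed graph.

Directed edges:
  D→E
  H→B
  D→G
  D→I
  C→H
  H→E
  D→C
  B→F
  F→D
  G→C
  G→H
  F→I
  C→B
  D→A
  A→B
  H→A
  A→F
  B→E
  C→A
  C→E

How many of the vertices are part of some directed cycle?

A vertex is on a directed cycle iff it belongs to a strongly connected component of size ≥ 2 (or has a self-loop).
The vertices on cycles are {A, B, C, D, F, G, H} — 7 in total.

7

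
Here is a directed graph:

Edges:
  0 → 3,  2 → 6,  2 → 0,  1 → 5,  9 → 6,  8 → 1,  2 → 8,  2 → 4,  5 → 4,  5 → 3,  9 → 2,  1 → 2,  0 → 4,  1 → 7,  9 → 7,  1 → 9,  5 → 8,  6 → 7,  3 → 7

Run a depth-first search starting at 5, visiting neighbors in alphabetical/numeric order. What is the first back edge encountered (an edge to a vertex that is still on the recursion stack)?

DFS from 5 (visiting neighbors in alphabetical/numeric order); mark gray on enter, black on exit:
5 gray
  3 gray
    7 gray
    7 black
  3 black
  4 gray
  4 black
  8 gray
    1 gray
      2 gray
        0 gray
          0→3: 3 black — skip
          0→4: 4 black — skip
        0 black
        2→4: 4 black — skip
        6 gray
          6→7: 7 black — skip
        6 black
        2→8: 8 is gray → back edge
First back edge: 2 → 8.

2→8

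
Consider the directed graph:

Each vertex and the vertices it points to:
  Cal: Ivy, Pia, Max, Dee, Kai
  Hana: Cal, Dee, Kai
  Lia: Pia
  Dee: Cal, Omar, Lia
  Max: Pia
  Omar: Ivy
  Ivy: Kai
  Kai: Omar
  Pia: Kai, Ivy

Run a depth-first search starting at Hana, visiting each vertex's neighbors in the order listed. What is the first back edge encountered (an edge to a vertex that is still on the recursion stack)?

DFS from Hana (visiting each vertex's neighbors in the order listed); mark gray on enter, black on exit:
Hana gray
  Cal gray
    Ivy gray
      Kai gray
        Omar gray
          Omar→Ivy: Ivy is gray → back edge
First back edge: Omar → Ivy.

Omar→Ivy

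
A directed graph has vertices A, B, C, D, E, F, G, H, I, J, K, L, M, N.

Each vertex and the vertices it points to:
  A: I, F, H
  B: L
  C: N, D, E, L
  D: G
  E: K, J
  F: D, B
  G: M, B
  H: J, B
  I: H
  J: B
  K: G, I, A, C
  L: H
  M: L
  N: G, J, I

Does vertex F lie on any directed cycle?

No

F lies on a cycle iff there is a path from F back to itself.
Exploring from F, it never reaches itself; equivalently, its strongly connected component is a singleton.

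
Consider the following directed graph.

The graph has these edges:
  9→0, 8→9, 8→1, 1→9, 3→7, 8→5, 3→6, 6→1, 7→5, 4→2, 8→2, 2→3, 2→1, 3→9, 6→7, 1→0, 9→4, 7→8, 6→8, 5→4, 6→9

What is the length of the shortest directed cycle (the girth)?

For each vertex v, BFS finds the shortest path from v back to v.
The shortest such closed walk is 2 → 3 → 7 → 8 → 2, length 4.

4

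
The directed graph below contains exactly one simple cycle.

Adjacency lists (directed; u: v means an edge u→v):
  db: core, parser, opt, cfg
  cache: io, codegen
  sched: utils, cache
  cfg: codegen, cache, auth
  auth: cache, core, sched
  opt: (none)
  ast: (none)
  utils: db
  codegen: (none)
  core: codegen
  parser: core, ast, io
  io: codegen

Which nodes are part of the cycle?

DFS with gray/black marking from db:
db gray
  core gray
    codegen gray
    codegen black
  core black
  parser gray
    parser→core: core black — skip
    ast gray
    ast black
    io gray
      io→codegen: codegen black — skip
    io black
  parser black
  opt gray
  opt black
  cfg gray
    cfg→codegen: codegen black — skip
    cache gray
      cache→io: io black — skip
      cache→codegen: codegen black — skip
    cache black
    auth gray
      auth→cache: cache black — skip
      auth→core: core black — skip
      sched gray
        utils gray
          utils→db: db is gray → back edge
Back edge closes the cycle db → cfg → auth → sched → utils → db; its vertices are {db, cfg, auth, sched, utils}.

db, cfg, auth, sched, utils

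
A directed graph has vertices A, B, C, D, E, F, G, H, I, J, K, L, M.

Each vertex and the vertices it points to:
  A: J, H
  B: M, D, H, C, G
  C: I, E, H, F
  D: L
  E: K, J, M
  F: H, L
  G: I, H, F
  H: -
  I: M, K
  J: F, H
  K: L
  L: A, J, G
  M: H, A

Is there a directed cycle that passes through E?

No

E lies on a cycle iff there is a path from E back to itself.
Exploring from E, it never reaches itself; equivalently, its strongly connected component is a singleton.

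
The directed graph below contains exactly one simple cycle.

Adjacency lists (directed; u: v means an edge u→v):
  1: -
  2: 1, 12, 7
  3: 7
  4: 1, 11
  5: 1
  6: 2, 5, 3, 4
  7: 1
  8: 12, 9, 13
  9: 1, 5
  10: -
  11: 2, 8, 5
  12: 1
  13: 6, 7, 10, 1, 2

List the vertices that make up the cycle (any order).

4, 6, 8, 11, 13

DFS with gray/black marking from 11:
11 gray
  2 gray
    1 gray
    1 black
    12 gray
      12→1: 1 black — skip
    12 black
    7 gray
      7→1: 1 black — skip
    7 black
  2 black
  8 gray
    8→12: 12 black — skip
    9 gray
      9→1: 1 black — skip
      5 gray
        5→1: 1 black — skip
      5 black
    9 black
    13 gray
      6 gray
        6→2: 2 black — skip
        6→5: 5 black — skip
        3 gray
          3→7: 7 black — skip
        3 black
        4 gray
          4→1: 1 black — skip
          4→11: 11 is gray → back edge
Back edge closes the cycle 11 → 8 → 13 → 6 → 4 → 11; its vertices are {4, 6, 8, 11, 13}.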